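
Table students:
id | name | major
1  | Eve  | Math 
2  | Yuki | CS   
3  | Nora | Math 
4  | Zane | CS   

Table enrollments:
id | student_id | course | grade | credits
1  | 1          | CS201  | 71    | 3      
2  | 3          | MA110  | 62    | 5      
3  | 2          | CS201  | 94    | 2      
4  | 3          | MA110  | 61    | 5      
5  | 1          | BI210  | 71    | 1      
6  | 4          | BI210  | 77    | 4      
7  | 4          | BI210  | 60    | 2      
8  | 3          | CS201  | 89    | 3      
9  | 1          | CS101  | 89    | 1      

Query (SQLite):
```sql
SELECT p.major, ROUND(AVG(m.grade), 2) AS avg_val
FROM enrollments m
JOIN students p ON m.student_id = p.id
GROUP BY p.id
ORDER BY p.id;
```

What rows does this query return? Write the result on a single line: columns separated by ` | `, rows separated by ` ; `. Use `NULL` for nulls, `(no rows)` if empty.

Join each enrollments row to its students via student_id.
Group joined rows by students.id; compute ROUND(AVG(m.grade), 2) per group.
  1: ids {1, 5, 9} → ROUND(AVG(m.grade), 2)=77
  2: ids {3} → ROUND(AVG(m.grade), 2)=94
  3: ids {2, 4, 8} → ROUND(AVG(m.grade), 2)=70.67
  4: ids {6, 7} → ROUND(AVG(m.grade), 2)=68.5

Math | 77 ; CS | 94 ; Math | 70.67 ; CS | 68.5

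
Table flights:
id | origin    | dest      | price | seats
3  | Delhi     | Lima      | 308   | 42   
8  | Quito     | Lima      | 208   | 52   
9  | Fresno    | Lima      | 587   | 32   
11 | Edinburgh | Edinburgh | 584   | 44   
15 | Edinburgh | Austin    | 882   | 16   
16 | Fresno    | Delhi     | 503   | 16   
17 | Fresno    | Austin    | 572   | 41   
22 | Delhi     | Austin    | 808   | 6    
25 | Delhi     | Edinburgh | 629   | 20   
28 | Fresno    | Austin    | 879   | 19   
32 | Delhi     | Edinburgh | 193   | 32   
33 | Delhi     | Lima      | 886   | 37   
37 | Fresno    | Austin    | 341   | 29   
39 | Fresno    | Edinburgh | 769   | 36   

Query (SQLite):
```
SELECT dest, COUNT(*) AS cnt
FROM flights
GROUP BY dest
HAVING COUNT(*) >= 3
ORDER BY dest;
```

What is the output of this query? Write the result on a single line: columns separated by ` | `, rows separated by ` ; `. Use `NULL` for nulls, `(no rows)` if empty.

Austin | 5 ; Edinburgh | 4 ; Lima | 4

Partition flights by dest; compute COUNT(*) within each group.
HAVING: keep groups with count ≥ 3.
  Austin: ids {15, 17, 22, 28, 37} → COUNT(*)=5
  Delhi: ids {16} → COUNT(*)=1
  Edinburgh: ids {11, 25, 32, 39} → COUNT(*)=4
  Lima: ids {3, 8, 9, 33} → COUNT(*)=4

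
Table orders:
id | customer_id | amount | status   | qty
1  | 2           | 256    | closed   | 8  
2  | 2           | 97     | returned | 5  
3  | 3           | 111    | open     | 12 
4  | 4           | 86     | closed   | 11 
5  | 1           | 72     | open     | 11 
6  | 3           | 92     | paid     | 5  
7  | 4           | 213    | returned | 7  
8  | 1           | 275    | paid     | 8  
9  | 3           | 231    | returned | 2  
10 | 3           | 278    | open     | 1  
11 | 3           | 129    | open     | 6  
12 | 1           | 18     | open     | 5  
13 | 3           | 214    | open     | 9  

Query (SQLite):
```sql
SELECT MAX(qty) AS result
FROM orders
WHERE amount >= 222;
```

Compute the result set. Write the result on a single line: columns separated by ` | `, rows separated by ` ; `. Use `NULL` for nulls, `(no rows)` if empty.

8

Rows where amount >= 222 → qty values: [8, 8, 2, 1].
MAX of non-NULL values = 8.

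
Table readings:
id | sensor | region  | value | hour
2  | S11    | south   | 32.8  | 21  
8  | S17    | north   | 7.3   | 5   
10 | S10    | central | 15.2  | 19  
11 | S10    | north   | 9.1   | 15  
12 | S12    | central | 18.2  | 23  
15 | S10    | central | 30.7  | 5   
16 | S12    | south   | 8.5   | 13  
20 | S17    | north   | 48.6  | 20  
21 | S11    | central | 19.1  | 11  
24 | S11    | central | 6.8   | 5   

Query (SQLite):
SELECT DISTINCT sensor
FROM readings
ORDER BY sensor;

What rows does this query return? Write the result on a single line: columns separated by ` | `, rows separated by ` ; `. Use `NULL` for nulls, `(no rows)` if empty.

Collect distinct sensor values from readings.

S10 ; S11 ; S12 ; S17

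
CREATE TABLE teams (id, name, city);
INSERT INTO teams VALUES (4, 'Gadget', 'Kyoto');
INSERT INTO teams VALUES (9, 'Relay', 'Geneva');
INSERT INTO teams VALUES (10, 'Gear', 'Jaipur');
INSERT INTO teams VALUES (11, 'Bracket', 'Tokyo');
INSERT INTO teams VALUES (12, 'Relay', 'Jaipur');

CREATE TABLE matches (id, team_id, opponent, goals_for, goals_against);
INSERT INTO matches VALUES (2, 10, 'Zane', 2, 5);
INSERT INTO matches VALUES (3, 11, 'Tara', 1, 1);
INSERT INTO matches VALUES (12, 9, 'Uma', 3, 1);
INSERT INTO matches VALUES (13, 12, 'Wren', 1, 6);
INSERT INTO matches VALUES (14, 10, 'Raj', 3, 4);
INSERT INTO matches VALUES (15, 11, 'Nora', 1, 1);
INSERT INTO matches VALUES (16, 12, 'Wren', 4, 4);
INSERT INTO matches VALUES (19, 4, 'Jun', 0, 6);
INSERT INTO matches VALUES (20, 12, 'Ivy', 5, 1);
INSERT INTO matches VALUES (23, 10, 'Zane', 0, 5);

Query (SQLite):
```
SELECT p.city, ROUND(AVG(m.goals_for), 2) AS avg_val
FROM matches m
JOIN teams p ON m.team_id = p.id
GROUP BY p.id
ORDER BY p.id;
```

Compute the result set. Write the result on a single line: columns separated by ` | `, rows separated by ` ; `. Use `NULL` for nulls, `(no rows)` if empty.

Kyoto | 0 ; Geneva | 3 ; Jaipur | 1.67 ; Tokyo | 1 ; Jaipur | 3.33

Join each matches row to its teams via team_id.
Group joined rows by teams.id; compute ROUND(AVG(m.goals_for), 2) per group.
  4: ids {19} → ROUND(AVG(m.goals_for), 2)=0
  9: ids {12} → ROUND(AVG(m.goals_for), 2)=3
  10: ids {2, 14, 23} → ROUND(AVG(m.goals_for), 2)=1.67
  11: ids {3, 15} → ROUND(AVG(m.goals_for), 2)=1
  12: ids {13, 16, 20} → ROUND(AVG(m.goals_for), 2)=3.33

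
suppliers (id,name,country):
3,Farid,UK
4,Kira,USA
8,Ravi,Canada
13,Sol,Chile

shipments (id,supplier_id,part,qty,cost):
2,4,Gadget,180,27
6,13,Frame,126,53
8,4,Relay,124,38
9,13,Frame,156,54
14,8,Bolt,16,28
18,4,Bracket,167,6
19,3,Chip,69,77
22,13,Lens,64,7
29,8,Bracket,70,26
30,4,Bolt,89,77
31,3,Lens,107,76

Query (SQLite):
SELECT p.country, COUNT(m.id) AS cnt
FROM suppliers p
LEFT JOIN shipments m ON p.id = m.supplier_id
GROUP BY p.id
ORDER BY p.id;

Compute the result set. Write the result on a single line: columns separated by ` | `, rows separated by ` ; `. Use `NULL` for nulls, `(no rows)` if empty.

UK | 2 ; USA | 4 ; Canada | 2 ; Chile | 3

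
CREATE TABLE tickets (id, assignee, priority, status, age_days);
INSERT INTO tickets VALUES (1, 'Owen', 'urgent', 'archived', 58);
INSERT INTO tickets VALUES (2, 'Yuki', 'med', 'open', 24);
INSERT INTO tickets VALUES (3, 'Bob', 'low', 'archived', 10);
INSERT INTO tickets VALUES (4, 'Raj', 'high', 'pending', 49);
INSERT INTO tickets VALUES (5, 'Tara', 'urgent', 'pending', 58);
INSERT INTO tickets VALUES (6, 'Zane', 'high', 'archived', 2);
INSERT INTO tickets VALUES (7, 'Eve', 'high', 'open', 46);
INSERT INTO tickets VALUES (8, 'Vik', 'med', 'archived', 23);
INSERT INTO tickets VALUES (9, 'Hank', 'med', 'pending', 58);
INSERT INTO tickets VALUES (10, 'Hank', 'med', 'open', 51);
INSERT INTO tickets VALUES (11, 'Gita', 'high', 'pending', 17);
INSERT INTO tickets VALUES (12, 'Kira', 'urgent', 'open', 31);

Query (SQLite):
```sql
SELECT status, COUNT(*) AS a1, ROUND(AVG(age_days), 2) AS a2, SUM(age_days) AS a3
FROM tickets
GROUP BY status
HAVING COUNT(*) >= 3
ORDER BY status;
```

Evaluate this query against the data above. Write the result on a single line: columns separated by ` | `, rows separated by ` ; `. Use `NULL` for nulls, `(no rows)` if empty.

Group tickets by status.
Per group compute: COUNT(*), ROUND(AVG(age_days), 2), SUM(age_days).
HAVING: drop groups with fewer than 3 rows.
  archived: ids {1, 3, 6, 8} → COUNT(*)=4, ROUND(AVG(age_days), 2)=23.25, SUM(age_days)=93
  open: ids {2, 7, 10, 12} → COUNT(*)=4, ROUND(AVG(age_days), 2)=38, SUM(age_days)=152
  pending: ids {4, 5, 9, 11} → COUNT(*)=4, ROUND(AVG(age_days), 2)=45.5, SUM(age_days)=182

archived | 4 | 23.25 | 93 ; open | 4 | 38 | 152 ; pending | 4 | 45.5 | 182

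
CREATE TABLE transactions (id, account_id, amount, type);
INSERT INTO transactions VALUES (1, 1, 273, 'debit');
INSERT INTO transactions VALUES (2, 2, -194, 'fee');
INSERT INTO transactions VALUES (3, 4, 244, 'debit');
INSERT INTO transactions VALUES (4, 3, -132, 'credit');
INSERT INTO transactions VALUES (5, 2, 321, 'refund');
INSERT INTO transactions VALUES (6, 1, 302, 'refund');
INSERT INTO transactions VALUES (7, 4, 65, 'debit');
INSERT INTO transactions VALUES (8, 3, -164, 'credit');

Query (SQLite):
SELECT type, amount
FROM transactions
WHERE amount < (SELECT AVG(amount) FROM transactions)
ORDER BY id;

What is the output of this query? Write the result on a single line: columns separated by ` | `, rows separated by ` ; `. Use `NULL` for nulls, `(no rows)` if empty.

fee | -194 ; credit | -132 ; debit | 65 ; credit | -164

Scalar subquery: AVG(amount) over all transactions rows = 89.375.
Keep rows where amount < that value.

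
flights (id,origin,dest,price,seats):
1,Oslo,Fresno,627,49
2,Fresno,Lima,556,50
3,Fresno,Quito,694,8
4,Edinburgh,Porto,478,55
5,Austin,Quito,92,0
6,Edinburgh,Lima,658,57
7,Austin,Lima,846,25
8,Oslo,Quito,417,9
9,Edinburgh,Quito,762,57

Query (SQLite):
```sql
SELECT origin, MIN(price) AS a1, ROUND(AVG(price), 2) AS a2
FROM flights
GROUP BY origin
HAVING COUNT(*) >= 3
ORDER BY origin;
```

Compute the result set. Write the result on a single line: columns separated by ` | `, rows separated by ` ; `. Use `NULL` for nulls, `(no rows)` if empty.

Group flights by origin.
Per group compute: MIN(price), ROUND(AVG(price), 2).
HAVING: drop groups with fewer than 3 rows.
  Austin: ids {5, 7} → MIN(price)=92, ROUND(AVG(price), 2)=469
  Edinburgh: ids {4, 6, 9} → MIN(price)=478, ROUND(AVG(price), 2)=632.67
  Fresno: ids {2, 3} → MIN(price)=556, ROUND(AVG(price), 2)=625
  Oslo: ids {1, 8} → MIN(price)=417, ROUND(AVG(price), 2)=522

Edinburgh | 478 | 632.67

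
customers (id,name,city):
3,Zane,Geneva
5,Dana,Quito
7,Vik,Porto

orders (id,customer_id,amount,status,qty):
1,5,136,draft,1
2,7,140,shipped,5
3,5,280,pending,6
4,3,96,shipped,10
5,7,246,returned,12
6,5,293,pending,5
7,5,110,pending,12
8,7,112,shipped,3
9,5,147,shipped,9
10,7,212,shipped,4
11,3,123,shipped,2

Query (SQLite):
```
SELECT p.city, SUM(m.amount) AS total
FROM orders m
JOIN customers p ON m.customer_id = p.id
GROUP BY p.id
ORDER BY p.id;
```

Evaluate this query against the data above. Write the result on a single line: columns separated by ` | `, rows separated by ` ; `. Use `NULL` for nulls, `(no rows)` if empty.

Join each orders row to its customers via customer_id.
Group joined rows by customers.id; compute SUM(m.amount) per group.
  3: ids {4, 11} → SUM(m.amount)=219
  5: ids {1, 3, 6, 7, 9} → SUM(m.amount)=966
  7: ids {2, 5, 8, 10} → SUM(m.amount)=710

Geneva | 219 ; Quito | 966 ; Porto | 710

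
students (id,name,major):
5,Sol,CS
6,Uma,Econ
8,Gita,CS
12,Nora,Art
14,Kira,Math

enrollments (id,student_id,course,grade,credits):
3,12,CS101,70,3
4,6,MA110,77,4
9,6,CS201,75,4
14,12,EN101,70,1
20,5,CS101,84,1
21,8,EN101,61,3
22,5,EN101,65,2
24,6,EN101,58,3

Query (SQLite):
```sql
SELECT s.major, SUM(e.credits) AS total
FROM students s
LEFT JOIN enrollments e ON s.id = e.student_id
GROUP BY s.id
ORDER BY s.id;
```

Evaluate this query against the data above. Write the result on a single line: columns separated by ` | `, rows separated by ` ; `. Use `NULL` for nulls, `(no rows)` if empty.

CS | 3 ; Econ | 11 ; CS | 3 ; Art | 4 ; Math | NULL

LEFT JOIN keeps every students row; unmatched ones get NULL for enrollments columns.
Group by students.id and compute SUM(e.credits). SUM over an all-NULL group is NULL.
  5: ids {20, 22} → SUM(e.credits)=3
  6: ids {4, 9, 24} → SUM(e.credits)=11
  8: ids {21} → SUM(e.credits)=3
  12: ids {3, 14} → SUM(e.credits)=4
  14: ids {—} → SUM(e.credits)=NULL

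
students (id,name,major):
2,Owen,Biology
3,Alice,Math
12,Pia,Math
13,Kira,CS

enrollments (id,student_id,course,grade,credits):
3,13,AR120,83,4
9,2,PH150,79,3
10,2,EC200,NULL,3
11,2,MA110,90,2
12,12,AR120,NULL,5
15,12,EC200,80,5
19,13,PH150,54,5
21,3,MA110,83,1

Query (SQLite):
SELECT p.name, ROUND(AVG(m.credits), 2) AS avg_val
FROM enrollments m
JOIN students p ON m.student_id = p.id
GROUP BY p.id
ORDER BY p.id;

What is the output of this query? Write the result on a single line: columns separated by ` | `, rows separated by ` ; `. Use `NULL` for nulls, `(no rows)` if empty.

Owen | 2.67 ; Alice | 1 ; Pia | 5 ; Kira | 4.5

Join each enrollments row to its students via student_id.
Group joined rows by students.id; compute ROUND(AVG(m.credits), 2) per group.
  2: ids {9, 10, 11} → ROUND(AVG(m.credits), 2)=2.67
  3: ids {21} → ROUND(AVG(m.credits), 2)=1
  12: ids {12, 15} → ROUND(AVG(m.credits), 2)=5
  13: ids {3, 19} → ROUND(AVG(m.credits), 2)=4.5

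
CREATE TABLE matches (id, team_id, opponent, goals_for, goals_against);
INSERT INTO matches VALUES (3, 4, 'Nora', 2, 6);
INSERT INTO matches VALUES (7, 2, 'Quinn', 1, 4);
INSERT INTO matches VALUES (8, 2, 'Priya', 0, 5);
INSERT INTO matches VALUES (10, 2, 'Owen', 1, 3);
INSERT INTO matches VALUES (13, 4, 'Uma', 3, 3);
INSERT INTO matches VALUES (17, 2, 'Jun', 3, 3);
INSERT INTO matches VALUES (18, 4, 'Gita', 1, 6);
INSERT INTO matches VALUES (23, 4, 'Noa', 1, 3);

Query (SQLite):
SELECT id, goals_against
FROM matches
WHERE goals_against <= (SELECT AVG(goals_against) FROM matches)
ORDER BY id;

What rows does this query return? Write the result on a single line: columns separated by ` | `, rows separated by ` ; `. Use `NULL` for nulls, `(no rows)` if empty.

7 | 4 ; 10 | 3 ; 13 | 3 ; 17 | 3 ; 23 | 3

Scalar subquery: AVG(goals_against) over all matches rows = 4.125.
Keep rows where goals_against <= that value.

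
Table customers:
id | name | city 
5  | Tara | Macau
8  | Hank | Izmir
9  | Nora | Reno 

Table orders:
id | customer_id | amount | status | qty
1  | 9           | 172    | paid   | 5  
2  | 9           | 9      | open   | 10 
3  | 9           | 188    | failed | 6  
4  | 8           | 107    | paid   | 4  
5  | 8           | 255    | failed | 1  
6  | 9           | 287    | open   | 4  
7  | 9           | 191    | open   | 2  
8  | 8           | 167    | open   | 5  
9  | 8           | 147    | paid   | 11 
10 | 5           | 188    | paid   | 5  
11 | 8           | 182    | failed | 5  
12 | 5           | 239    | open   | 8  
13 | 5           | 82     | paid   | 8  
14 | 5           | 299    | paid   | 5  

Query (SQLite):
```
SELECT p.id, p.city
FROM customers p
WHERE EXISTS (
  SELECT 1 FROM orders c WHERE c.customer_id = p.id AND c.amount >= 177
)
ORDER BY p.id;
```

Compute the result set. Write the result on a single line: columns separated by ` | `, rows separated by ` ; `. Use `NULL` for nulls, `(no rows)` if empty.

5 | Macau ; 8 | Izmir ; 9 | Reno

For each customers row, check whether any orders with matching customer_id has amount >= 177.
Keep rows where that is true.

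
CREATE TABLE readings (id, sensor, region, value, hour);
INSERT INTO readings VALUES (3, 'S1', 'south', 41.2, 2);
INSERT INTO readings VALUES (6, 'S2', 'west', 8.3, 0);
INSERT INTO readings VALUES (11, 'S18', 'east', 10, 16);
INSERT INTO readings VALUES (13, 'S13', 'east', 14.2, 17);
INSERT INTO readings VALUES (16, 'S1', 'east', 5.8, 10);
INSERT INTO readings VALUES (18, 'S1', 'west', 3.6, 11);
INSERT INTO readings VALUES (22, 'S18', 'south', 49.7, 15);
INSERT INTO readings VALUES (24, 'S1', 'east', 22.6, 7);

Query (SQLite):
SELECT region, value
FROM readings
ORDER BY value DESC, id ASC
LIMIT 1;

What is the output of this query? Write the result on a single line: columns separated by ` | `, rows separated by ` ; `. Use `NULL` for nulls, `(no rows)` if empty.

south | 49.7

Sort by value desc, tiebreak id asc: (49.7, id=22), (41.2, id=3), (22.6, id=24), (14.2, id=13) …. Take first 1.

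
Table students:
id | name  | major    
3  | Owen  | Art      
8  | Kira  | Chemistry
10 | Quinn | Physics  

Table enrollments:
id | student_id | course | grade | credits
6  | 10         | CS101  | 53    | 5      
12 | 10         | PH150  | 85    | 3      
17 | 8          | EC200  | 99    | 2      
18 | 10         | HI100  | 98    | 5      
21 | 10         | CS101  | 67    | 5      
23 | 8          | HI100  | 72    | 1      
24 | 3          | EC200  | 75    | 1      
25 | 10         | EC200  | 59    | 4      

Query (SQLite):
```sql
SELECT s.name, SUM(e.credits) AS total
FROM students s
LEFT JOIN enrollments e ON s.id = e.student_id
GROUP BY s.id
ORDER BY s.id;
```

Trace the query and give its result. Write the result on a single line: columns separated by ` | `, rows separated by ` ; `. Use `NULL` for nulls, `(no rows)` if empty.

LEFT JOIN keeps every students row; unmatched ones get NULL for enrollments columns.
Group by students.id and compute SUM(e.credits). SUM over an all-NULL group is NULL.
  3: ids {24} → SUM(e.credits)=1
  8: ids {17, 23} → SUM(e.credits)=3
  10: ids {6, 12, 18, 21, 25} → SUM(e.credits)=22

Owen | 1 ; Kira | 3 ; Quinn | 22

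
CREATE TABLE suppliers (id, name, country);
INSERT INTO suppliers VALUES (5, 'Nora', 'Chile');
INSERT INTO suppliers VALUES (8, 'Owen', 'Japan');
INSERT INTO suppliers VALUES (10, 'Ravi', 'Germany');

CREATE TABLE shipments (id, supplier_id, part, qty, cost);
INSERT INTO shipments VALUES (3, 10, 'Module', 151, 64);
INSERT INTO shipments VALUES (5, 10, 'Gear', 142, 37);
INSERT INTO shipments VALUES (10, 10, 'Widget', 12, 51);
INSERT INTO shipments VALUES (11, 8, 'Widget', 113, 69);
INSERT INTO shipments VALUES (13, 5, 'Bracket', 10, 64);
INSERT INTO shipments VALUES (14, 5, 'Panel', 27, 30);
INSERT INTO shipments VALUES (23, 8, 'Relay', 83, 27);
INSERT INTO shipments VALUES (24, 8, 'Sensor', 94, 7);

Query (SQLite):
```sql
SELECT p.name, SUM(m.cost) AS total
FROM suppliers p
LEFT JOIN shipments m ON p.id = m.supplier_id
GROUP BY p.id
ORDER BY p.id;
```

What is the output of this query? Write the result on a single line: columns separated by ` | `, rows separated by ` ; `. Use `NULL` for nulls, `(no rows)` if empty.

LEFT JOIN keeps every suppliers row; unmatched ones get NULL for shipments columns.
Group by suppliers.id and compute SUM(m.cost). SUM over an all-NULL group is NULL.
  5: ids {13, 14} → SUM(m.cost)=94
  8: ids {11, 23, 24} → SUM(m.cost)=103
  10: ids {3, 5, 10} → SUM(m.cost)=152

Nora | 94 ; Owen | 103 ; Ravi | 152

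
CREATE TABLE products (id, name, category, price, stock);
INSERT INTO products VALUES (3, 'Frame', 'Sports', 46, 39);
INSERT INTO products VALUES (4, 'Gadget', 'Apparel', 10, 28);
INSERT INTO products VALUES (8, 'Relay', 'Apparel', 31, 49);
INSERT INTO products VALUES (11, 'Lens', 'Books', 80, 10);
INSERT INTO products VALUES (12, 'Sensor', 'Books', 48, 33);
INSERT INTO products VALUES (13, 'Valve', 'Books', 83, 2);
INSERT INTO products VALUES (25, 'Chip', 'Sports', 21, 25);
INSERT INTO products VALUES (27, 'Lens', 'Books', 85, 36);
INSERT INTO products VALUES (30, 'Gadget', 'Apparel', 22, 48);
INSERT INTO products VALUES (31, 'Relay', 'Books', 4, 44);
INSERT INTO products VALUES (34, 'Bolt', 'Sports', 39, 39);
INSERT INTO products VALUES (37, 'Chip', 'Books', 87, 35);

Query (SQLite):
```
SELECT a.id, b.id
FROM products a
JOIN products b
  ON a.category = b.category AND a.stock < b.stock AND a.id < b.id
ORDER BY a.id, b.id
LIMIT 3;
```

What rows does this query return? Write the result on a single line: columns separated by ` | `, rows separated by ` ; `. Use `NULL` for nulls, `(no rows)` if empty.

Pairs (a,b) with same category, a.stock < b.stock, a.id < b.id.
category groups: Apparel:{4,8,30} Books:{11,12,13,27,31,37} Sports:{3,25,34}
Ordered by (a.id, b.id); first 3.

4 | 8 ; 4 | 30 ; 11 | 12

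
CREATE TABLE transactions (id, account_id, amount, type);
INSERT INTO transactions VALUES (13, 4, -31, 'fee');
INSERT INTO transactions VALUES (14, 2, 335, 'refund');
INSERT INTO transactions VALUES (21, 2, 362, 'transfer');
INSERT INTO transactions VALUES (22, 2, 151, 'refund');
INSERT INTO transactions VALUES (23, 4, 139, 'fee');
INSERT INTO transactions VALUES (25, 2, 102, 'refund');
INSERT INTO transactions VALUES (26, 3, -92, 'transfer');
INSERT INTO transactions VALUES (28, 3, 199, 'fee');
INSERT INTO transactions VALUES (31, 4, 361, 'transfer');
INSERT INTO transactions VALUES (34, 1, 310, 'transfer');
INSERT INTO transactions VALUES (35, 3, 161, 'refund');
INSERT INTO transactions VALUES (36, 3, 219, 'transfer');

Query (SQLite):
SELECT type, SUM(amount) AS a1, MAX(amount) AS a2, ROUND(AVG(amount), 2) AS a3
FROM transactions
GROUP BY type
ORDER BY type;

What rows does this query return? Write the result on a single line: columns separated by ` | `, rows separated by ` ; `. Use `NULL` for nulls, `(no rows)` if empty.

fee | 307 | 199 | 102.33 ; refund | 749 | 335 | 187.25 ; transfer | 1160 | 362 | 232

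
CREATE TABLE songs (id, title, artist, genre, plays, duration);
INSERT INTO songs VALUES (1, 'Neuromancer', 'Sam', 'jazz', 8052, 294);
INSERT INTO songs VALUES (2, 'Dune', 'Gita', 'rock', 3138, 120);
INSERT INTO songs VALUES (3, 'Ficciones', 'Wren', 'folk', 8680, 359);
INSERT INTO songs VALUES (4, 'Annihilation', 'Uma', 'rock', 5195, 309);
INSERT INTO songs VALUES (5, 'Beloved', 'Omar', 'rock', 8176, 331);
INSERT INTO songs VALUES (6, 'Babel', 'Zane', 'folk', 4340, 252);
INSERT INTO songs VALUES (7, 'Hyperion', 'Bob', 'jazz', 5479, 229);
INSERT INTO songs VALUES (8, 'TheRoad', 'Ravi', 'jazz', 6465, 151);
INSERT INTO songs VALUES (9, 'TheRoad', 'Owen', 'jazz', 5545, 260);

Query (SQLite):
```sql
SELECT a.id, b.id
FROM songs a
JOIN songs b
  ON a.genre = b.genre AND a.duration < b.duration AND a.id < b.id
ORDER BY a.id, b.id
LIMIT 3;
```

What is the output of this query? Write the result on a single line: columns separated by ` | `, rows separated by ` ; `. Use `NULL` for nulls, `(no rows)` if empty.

2 | 4 ; 2 | 5 ; 4 | 5

Pairs (a,b) with same genre, a.duration < b.duration, a.id < b.id.
genre groups: folk:{3,6} jazz:{1,7,8,9} rock:{2,4,5}
Ordered by (a.id, b.id); first 3.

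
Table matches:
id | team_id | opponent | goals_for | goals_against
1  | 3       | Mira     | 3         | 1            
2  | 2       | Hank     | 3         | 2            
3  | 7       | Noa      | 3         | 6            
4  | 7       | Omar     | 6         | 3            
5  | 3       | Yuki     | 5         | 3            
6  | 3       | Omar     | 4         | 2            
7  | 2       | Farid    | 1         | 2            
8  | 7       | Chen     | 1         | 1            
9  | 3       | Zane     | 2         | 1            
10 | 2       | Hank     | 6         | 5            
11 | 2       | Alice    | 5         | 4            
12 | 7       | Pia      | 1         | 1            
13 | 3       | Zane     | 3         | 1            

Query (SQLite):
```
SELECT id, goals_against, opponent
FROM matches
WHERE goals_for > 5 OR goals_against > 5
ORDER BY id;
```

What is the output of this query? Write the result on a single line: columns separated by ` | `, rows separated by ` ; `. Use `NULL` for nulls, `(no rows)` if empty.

3 | 6 | Noa ; 4 | 3 | Omar ; 10 | 5 | Hank

goals_for > 5: ids {4, 10}
goals_against > 5: ids {3}
Combine with OR.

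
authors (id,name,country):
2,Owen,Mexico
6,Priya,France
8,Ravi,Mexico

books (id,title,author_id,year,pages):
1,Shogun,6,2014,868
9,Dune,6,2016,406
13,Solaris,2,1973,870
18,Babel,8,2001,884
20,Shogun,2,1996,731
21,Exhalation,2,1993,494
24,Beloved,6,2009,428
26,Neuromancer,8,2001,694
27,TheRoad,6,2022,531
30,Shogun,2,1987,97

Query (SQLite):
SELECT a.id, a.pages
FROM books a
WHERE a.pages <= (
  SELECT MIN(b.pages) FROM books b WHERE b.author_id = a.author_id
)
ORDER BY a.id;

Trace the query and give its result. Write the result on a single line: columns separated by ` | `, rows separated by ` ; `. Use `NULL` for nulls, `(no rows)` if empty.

9 | 406 ; 26 | 694 ; 30 | 97

For each books row a, compute MIN(pages) over rows sharing a.author_id.
Keep row a if a.pages <= that per-group MIN.
  author_id=2: MIN(pages) = 97
  author_id=6: MIN(pages) = 406
  author_id=8: MIN(pages) = 694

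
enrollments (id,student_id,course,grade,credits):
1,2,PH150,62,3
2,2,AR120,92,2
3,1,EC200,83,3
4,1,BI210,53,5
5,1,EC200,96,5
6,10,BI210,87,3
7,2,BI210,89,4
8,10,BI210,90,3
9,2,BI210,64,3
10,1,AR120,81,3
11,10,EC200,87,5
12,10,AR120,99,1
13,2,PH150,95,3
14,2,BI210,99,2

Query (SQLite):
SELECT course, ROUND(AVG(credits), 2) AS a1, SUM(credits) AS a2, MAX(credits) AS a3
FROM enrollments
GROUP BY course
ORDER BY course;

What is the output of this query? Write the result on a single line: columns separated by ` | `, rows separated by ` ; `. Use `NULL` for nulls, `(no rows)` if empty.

Group enrollments by course.
Per group compute: ROUND(AVG(credits), 2), SUM(credits), MAX(credits).
  AR120: ids {2, 10, 12} → ROUND(AVG(credits), 2)=2, SUM(credits)=6, MAX(credits)=3
  BI210: ids {4, 6, 7, 8, 9, 14} → ROUND(AVG(credits), 2)=3.33, SUM(credits)=20, MAX(credits)=5
  EC200: ids {3, 5, 11} → ROUND(AVG(credits), 2)=4.33, SUM(credits)=13, MAX(credits)=5
  PH150: ids {1, 13} → ROUND(AVG(credits), 2)=3, SUM(credits)=6, MAX(credits)=3

AR120 | 2 | 6 | 3 ; BI210 | 3.33 | 20 | 5 ; EC200 | 4.33 | 13 | 5 ; PH150 | 3 | 6 | 3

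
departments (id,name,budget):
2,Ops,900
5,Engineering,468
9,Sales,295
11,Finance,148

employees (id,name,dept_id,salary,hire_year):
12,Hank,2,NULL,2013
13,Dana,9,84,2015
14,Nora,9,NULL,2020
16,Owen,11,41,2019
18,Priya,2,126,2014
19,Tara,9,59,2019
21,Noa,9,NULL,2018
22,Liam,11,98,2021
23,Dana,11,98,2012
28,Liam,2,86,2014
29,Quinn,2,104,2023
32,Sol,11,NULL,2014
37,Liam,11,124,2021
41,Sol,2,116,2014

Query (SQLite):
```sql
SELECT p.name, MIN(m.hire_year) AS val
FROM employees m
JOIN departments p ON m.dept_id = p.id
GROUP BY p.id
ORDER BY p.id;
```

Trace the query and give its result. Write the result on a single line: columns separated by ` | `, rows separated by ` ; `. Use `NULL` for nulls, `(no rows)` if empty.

Join each employees row to its departments via dept_id.
Group joined rows by departments.id; compute MIN(m.hire_year) per group.
  2: ids {12, 18, 28, 29, 41} → MIN(m.hire_year)=2013
  9: ids {13, 14, 19, 21} → MIN(m.hire_year)=2015
  11: ids {16, 22, 23, 32, 37} → MIN(m.hire_year)=2012

Ops | 2013 ; Sales | 2015 ; Finance | 2012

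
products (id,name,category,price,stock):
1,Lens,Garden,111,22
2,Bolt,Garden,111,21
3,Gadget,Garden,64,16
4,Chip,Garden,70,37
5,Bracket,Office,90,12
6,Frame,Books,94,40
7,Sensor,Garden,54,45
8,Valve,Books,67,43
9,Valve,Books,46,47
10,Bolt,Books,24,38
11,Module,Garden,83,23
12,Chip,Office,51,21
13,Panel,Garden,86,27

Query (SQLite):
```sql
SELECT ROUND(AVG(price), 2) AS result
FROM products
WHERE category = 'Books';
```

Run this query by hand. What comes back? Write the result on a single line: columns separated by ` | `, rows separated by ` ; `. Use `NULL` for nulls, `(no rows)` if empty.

57.75

Rows where category='Books' → price values: [94, 67, 46, 24].
AVG = 231 / 4 (rounded to 2 dp).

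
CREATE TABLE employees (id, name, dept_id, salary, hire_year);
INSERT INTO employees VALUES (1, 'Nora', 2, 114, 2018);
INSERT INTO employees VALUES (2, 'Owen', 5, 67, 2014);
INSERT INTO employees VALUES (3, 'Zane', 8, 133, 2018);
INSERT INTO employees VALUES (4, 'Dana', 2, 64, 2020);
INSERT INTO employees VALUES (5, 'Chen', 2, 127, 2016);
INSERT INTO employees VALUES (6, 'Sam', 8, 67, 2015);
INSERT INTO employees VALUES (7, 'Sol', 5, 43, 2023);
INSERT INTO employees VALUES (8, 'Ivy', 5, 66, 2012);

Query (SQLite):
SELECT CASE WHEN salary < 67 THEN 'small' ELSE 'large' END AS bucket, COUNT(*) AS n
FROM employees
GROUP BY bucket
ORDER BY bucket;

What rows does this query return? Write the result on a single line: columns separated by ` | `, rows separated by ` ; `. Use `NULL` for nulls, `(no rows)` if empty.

Bucket rows by salary < 67 → 'small' else 'large'; count each bucket.

large | 5 ; small | 3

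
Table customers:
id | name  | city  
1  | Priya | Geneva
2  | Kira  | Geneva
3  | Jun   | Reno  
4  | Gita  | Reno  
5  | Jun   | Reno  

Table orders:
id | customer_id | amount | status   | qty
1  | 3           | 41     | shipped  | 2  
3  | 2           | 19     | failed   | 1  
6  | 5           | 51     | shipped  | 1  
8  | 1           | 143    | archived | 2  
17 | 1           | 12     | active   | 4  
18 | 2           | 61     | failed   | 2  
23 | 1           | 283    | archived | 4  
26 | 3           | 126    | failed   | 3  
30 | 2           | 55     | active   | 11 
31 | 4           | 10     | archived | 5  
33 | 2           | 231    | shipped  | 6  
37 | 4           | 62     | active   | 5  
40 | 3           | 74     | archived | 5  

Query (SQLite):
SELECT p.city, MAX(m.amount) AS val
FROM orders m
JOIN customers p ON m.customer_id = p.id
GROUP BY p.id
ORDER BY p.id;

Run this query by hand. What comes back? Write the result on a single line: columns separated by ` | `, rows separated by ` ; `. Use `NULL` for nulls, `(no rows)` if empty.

Join each orders row to its customers via customer_id.
Group joined rows by customers.id; compute MAX(m.amount) per group.
  1: ids {8, 17, 23} → MAX(m.amount)=283
  2: ids {3, 18, 30, 33} → MAX(m.amount)=231
  3: ids {1, 26, 40} → MAX(m.amount)=126
  4: ids {31, 37} → MAX(m.amount)=62
  5: ids {6} → MAX(m.amount)=51

Geneva | 283 ; Geneva | 231 ; Reno | 126 ; Reno | 62 ; Reno | 51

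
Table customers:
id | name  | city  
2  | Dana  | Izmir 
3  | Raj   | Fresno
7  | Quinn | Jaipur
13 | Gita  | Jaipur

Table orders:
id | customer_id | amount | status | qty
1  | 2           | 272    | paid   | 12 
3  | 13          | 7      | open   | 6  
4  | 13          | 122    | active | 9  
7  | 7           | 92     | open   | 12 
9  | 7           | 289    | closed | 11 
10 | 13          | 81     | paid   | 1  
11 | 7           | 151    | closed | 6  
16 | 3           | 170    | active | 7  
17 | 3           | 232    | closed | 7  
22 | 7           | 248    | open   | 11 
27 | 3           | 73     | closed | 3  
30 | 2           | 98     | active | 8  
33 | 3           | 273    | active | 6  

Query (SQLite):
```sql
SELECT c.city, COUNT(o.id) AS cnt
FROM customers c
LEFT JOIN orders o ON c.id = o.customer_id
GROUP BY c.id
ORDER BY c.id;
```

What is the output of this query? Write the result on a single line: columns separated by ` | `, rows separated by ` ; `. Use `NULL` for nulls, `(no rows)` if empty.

LEFT JOIN keeps every customers row; unmatched ones get NULL for orders columns.
Group by customers.id and compute COUNT(o.id). COUNT(col) of an all-NULL group is 0.
  2: ids {1, 30} → COUNT(o.id)=2
  3: ids {16, 17, 27, 33} → COUNT(o.id)=4
  7: ids {7, 9, 11, 22} → COUNT(o.id)=4
  13: ids {3, 4, 10} → COUNT(o.id)=3

Izmir | 2 ; Fresno | 4 ; Jaipur | 4 ; Jaipur | 3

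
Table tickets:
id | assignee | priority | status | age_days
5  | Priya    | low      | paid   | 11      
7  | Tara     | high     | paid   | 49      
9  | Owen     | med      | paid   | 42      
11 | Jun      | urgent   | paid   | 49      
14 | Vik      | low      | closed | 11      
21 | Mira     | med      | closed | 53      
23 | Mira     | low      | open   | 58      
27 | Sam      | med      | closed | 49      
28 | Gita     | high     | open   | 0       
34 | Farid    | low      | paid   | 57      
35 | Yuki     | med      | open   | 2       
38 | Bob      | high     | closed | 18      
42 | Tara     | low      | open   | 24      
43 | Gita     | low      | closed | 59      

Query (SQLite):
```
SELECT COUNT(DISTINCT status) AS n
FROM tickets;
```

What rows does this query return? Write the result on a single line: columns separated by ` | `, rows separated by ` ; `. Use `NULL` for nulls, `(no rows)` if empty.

3

Count distinct non-NULL status values.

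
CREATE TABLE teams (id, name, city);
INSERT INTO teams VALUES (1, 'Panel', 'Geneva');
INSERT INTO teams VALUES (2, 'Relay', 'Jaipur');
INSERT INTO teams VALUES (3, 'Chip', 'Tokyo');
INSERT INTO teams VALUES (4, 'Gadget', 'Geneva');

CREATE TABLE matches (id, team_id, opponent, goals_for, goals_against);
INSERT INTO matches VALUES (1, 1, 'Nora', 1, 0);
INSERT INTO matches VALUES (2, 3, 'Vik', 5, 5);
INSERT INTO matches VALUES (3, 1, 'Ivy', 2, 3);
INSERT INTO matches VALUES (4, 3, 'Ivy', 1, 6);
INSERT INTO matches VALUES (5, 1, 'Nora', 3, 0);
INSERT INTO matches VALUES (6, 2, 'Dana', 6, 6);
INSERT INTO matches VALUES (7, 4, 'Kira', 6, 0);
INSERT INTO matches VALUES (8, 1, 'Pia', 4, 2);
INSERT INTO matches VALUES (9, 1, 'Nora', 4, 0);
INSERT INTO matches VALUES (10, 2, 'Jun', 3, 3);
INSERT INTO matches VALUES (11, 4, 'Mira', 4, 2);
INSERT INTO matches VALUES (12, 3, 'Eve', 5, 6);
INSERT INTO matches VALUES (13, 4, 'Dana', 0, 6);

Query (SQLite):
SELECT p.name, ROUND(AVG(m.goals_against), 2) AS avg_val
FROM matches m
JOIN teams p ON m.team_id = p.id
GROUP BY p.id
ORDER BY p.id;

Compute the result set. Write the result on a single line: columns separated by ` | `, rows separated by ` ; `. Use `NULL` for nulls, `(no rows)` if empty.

Join each matches row to its teams via team_id.
Group joined rows by teams.id; compute ROUND(AVG(m.goals_against), 2) per group.
  1: ids {1, 3, 5, 8, 9} → ROUND(AVG(m.goals_against), 2)=1
  2: ids {6, 10} → ROUND(AVG(m.goals_against), 2)=4.5
  3: ids {2, 4, 12} → ROUND(AVG(m.goals_against), 2)=5.67
  4: ids {7, 11, 13} → ROUND(AVG(m.goals_against), 2)=2.67

Panel | 1 ; Relay | 4.5 ; Chip | 5.67 ; Gadget | 2.67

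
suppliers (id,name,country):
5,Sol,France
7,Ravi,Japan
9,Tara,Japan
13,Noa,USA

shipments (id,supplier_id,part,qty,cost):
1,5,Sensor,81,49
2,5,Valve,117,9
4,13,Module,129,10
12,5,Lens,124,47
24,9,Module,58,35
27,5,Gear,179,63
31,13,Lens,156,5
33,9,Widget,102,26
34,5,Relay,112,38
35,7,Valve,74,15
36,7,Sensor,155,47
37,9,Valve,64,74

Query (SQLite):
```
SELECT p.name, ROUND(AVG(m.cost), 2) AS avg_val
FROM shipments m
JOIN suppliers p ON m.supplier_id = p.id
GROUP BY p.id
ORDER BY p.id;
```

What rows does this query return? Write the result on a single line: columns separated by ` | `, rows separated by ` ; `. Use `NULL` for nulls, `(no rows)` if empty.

Sol | 41.2 ; Ravi | 31 ; Tara | 45 ; Noa | 7.5

Join each shipments row to its suppliers via supplier_id.
Group joined rows by suppliers.id; compute ROUND(AVG(m.cost), 2) per group.
  5: ids {1, 2, 12, 27, 34} → ROUND(AVG(m.cost), 2)=41.2
  7: ids {35, 36} → ROUND(AVG(m.cost), 2)=31
  9: ids {24, 33, 37} → ROUND(AVG(m.cost), 2)=45
  13: ids {4, 31} → ROUND(AVG(m.cost), 2)=7.5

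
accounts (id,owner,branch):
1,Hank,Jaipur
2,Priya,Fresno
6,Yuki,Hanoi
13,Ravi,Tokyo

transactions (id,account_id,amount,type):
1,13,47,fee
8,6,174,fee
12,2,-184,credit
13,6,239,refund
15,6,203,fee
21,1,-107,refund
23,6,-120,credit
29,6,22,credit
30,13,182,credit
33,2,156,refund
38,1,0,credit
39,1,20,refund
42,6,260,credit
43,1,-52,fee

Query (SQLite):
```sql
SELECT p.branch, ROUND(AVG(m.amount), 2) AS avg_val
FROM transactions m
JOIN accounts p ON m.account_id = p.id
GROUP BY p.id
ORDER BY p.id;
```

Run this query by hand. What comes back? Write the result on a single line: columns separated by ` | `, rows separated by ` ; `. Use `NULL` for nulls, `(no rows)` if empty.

Join each transactions row to its accounts via account_id.
Group joined rows by accounts.id; compute ROUND(AVG(m.amount), 2) per group.
  1: ids {21, 38, 39, 43} → ROUND(AVG(m.amount), 2)=-34.75
  2: ids {12, 33} → ROUND(AVG(m.amount), 2)=-14
  6: ids {8, 13, 15, 23, 29, 42} → ROUND(AVG(m.amount), 2)=129.67
  13: ids {1, 30} → ROUND(AVG(m.amount), 2)=114.5

Jaipur | -34.75 ; Fresno | -14 ; Hanoi | 129.67 ; Tokyo | 114.5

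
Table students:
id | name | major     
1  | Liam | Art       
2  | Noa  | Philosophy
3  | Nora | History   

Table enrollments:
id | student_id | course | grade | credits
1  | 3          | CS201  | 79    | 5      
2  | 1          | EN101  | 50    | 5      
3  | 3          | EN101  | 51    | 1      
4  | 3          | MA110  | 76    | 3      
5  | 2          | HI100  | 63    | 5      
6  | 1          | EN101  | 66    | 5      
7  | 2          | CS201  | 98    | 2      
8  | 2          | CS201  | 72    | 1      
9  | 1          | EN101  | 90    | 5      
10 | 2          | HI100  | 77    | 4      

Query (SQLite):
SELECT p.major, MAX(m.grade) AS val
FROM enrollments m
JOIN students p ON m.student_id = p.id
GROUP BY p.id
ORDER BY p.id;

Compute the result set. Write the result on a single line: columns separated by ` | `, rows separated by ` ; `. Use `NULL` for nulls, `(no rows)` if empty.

Join each enrollments row to its students via student_id.
Group joined rows by students.id; compute MAX(m.grade) per group.
  1: ids {2, 6, 9} → MAX(m.grade)=90
  2: ids {5, 7, 8, 10} → MAX(m.grade)=98
  3: ids {1, 3, 4} → MAX(m.grade)=79

Art | 90 ; Philosophy | 98 ; History | 79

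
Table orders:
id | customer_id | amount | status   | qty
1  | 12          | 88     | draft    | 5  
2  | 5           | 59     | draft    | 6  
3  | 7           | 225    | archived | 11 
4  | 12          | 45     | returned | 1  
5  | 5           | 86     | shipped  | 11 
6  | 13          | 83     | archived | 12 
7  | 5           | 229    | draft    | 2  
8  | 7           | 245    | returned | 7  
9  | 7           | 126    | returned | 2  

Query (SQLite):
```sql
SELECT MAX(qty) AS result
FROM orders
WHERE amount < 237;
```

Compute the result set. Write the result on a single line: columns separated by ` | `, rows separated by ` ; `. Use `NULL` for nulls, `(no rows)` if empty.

Rows where amount < 237 → qty values: [5, 6, 11, 1, 11, 12, 2, 2].
MAX of non-NULL values = 12.

12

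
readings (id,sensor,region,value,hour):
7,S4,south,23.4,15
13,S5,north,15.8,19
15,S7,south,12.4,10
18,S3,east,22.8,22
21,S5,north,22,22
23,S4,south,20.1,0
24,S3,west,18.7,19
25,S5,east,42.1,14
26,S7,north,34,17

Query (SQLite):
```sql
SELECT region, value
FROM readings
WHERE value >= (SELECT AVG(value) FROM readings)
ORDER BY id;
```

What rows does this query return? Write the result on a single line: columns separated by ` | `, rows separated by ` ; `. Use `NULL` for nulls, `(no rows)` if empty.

Scalar subquery: AVG(value) over all readings rows = 23.477778 (≈; comparison uses full precision).
Keep rows where value >= that value.

east | 42.1 ; north | 34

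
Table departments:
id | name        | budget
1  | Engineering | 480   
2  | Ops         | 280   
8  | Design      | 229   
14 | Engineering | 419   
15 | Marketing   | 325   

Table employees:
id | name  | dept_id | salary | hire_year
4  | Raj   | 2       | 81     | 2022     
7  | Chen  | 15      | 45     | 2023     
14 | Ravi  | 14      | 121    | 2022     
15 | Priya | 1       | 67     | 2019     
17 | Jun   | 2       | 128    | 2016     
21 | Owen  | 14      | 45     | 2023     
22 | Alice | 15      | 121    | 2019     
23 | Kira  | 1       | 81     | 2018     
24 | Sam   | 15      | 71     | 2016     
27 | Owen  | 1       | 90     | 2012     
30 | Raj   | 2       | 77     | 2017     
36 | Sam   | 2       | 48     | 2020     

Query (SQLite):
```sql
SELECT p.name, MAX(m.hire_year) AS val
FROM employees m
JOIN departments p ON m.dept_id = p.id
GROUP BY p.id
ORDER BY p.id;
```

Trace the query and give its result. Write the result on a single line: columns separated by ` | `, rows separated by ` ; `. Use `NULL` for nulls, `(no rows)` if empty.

Join each employees row to its departments via dept_id.
Group joined rows by departments.id; compute MAX(m.hire_year) per group.
  1: ids {15, 23, 27} → MAX(m.hire_year)=2019
  2: ids {4, 17, 30, 36} → MAX(m.hire_year)=2022
  14: ids {14, 21} → MAX(m.hire_year)=2023
  15: ids {7, 22, 24} → MAX(m.hire_year)=2023

Engineering | 2019 ; Ops | 2022 ; Engineering | 2023 ; Marketing | 2023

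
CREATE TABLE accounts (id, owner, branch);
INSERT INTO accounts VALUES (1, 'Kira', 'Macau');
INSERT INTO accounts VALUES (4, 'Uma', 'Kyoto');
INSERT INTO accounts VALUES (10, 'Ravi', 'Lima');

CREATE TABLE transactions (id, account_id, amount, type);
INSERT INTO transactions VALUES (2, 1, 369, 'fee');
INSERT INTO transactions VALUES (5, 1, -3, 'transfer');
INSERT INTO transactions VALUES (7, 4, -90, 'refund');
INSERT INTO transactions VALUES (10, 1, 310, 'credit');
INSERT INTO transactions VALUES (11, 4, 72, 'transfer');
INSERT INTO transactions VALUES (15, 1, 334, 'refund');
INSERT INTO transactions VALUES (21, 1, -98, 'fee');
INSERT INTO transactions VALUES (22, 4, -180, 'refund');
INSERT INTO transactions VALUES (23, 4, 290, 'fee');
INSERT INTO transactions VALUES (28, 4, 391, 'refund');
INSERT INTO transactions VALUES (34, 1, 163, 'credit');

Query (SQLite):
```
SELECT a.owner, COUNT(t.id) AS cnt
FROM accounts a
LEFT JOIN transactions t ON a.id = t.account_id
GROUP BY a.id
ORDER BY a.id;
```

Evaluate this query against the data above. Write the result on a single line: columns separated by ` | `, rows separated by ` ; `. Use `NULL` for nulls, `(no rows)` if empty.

LEFT JOIN keeps every accounts row; unmatched ones get NULL for transactions columns.
Group by accounts.id and compute COUNT(t.id). COUNT(col) of an all-NULL group is 0.
  1: ids {2, 5, 10, 15, 21, 34} → COUNT(t.id)=6
  4: ids {7, 11, 22, 23, 28} → COUNT(t.id)=5
  10: ids {—} → COUNT(t.id)=0

Kira | 6 ; Uma | 5 ; Ravi | 0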